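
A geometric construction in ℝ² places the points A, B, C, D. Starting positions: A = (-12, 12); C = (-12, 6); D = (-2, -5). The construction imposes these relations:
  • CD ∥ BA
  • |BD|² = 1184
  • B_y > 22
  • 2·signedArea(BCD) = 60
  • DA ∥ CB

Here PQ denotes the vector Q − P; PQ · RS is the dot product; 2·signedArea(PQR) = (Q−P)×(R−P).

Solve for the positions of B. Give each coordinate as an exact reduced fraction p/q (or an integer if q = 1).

B = (-22, 23)

1. B_x = -22  [CD ∥ BA ∩ DA ∥ CB]
2. B_y = 23  [CD ∥ BA ∩ DA ∥ CB]
   → B = (-22, 23)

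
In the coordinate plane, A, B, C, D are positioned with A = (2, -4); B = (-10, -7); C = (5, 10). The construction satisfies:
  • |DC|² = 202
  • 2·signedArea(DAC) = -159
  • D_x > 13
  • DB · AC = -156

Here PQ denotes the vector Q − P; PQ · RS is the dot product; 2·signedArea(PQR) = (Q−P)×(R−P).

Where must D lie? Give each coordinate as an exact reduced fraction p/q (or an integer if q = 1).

D = (14, -1)

1. D_x = 14  [2·signedArea(DAC) = -159 ∩ DB · AC = -156]
2. D_y = -1  [2·signedArea(DAC) = -159 ∩ DB · AC = -156]
   → D = (14, -1)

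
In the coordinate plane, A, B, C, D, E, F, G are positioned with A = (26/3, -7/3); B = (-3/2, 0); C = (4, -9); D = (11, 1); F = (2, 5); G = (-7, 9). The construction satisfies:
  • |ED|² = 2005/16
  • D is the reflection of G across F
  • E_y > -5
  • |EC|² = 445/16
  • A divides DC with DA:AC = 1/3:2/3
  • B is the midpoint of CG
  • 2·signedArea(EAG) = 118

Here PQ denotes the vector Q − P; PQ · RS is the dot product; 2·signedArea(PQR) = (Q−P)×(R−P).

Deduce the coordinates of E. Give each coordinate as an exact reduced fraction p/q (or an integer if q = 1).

E = (5/4, -9/2)

1. E_x = 5/4  [line -34/3·x + -47/3·y + -169/3 = 0 ∩ |EC|² = 445/16]
2. E_y = -9/2  [line -34/3·x + -47/3·y + -169/3 = 0 ∩ |EC|² = 445/16]
   → E = (5/4, -9/2)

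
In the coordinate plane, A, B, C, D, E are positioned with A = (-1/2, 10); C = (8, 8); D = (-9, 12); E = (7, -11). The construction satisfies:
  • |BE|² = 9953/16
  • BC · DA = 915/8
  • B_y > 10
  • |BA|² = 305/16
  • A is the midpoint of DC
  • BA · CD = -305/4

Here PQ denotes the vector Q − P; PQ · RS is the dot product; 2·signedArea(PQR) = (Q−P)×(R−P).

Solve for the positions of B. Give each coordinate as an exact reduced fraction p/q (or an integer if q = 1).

1. B_x = -19/4  [line -17/2·x + 2·y + -499/8 = 0 ∩ |BE|² = 9953/16]
2. B_y = 11  [line -17/2·x + 2·y + -499/8 = 0 ∩ |BE|² = 9953/16]
   → B = (-19/4, 11)

B = (-19/4, 11)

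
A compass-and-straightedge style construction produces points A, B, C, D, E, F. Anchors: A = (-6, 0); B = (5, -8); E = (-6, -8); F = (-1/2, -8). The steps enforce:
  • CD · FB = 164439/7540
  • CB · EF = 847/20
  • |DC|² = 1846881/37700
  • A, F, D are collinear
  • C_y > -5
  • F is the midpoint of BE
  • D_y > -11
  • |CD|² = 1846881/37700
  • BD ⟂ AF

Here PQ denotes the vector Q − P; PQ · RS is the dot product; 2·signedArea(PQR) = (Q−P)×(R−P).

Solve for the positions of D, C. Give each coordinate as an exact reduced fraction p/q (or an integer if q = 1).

1. D_x = 477/377  [A, F, D are collinear ∩ BD ⟂ AF]
2. D_y = -3984/377  [A, F, D are collinear ∩ BD ⟂ AF]
   → D = (477/377, -3984/377)
3. C_x = -27/10  [CD · FB = 164439/7540]
4. C_y = -24/5  [|CD|² = 1846881/37700]
   → C = (-27/10, -24/5)

C = (-27/10, -24/5)
D = (477/377, -3984/377)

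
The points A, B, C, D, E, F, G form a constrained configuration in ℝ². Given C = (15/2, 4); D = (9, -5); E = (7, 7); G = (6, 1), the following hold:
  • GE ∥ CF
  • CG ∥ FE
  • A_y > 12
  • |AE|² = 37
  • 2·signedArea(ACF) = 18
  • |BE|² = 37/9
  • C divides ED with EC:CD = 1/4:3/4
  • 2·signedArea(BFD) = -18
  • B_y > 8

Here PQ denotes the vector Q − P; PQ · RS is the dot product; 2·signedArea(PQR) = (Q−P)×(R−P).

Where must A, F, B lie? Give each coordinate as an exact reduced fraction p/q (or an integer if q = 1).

A = (6, 13)
B = (22/3, 9)
F = (17/2, 10)

1. F_x = 17/2  [CG ∥ FE ∩ GE ∥ CF]
2. F_y = 10  [CG ∥ FE ∩ GE ∥ CF]
   → F = (17/2, 10)
3. B_x = 22/3  [line 15·x + 1/2·y + -229/2 = 0 ∩ |BE|² = 37/9]
4. B_y = 9  [line 15·x + 1/2·y + -229/2 = 0 ∩ |BE|² = 37/9]
   → B = (22/3, 9)
5. A_x = 6  [line -6·x + 1·y + 23 = 0 ∩ |AE|² = 37]
6. A_y = 13  [line -6·x + 1·y + 23 = 0 ∩ |AE|² = 37]
   → A = (6, 13)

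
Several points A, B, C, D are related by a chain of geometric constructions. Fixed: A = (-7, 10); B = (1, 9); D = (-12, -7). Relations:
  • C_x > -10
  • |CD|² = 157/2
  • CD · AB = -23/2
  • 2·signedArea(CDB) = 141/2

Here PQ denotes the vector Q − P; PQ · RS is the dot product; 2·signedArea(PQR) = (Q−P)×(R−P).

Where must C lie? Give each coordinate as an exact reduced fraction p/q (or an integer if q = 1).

C = (-19/2, 3/2)

1. C_x = -19/2  [2·signedArea(CDB) = 141/2 ∩ CD · AB = -23/2]
2. C_y = 3/2  [2·signedArea(CDB) = 141/2 ∩ CD · AB = -23/2]
   → C = (-19/2, 3/2)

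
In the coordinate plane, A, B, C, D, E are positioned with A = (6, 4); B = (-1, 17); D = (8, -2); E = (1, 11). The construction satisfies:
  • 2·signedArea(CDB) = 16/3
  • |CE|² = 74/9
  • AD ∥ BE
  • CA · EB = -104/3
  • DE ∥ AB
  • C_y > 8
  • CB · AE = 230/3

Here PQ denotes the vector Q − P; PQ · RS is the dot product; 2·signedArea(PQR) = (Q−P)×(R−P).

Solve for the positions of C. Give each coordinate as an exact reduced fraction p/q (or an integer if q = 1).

C = (8/3, 26/3)

1. C_x = 8/3  [CA · EB = -104/3 ∩ 2·signedArea(CDB) = 16/3]
2. C_y = 26/3  [CA · EB = -104/3 ∩ 2·signedArea(CDB) = 16/3]
   → C = (8/3, 26/3)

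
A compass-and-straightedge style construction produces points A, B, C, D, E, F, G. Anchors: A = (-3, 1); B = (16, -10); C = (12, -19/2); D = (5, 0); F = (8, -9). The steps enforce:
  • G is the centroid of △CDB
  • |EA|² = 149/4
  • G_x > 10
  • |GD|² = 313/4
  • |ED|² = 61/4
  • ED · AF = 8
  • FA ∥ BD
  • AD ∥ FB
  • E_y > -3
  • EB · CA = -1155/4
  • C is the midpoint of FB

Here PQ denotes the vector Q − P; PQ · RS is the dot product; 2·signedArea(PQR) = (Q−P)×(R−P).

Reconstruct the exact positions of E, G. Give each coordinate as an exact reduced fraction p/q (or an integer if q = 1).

E = (2, -5/2)
G = (11, -13/2)

1. E_x = 2  [EB · CA = -1155/4 ∩ ED · AF = 8]
2. E_y = -5/2  [EB · CA = -1155/4 ∩ ED · AF = 8]
   → E = (2, -5/2)
3. G_x = 11  [G is the centroid of △CDB]
4. G_y = -13/2  [G is the centroid of △CDB]
   → G = (11, -13/2)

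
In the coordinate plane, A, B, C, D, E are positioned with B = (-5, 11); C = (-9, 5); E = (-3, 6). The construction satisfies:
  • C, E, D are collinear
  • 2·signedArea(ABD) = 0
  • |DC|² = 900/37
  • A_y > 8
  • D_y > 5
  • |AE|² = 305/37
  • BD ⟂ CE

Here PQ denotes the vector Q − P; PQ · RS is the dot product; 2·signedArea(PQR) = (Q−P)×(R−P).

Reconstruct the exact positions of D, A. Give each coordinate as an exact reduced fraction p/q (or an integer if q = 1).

A = (-169/37, 311/37)
D = (-153/37, 215/37)

1. D_x = -153/37  [C, E, D are collinear ∩ BD ⟂ CE]
2. D_y = 215/37  [C, E, D are collinear ∩ BD ⟂ CE]
   → D = (-153/37, 215/37)
3. A_x = -169/37  [line 192/37·x + 32/37·y + 608/37 = 0 ∩ |AE|² = 305/37]
4. A_y = 311/37  [line 192/37·x + 32/37·y + 608/37 = 0 ∩ |AE|² = 305/37]
   → A = (-169/37, 311/37)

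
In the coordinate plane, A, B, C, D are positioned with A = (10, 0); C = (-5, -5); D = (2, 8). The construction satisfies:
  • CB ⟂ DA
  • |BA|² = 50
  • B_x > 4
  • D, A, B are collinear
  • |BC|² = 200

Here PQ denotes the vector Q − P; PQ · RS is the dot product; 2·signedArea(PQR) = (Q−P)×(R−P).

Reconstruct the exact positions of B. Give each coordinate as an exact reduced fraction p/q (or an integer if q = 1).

B = (5, 5)

1. B_x = 5  [D, A, B are collinear ∩ CB ⟂ DA]
2. B_y = 5  [D, A, B are collinear ∩ CB ⟂ DA]
   → B = (5, 5)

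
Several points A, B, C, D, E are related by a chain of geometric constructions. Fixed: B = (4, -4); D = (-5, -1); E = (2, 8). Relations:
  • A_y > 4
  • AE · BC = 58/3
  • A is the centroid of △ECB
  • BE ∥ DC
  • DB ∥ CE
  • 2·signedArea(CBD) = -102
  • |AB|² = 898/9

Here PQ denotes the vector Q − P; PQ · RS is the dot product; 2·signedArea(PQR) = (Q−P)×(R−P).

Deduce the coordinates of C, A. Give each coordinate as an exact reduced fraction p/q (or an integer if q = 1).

A = (-1/3, 5)
C = (-7, 11)

1. C_x = -7  [DB ∥ CE ∩ BE ∥ DC]
2. C_y = 11  [DB ∥ CE ∩ BE ∥ DC]
   → C = (-7, 11)
3. A_x = -1/3  [A is the centroid of △ECB]
4. A_y = 5  [A is the centroid of △ECB]
   → A = (-1/3, 5)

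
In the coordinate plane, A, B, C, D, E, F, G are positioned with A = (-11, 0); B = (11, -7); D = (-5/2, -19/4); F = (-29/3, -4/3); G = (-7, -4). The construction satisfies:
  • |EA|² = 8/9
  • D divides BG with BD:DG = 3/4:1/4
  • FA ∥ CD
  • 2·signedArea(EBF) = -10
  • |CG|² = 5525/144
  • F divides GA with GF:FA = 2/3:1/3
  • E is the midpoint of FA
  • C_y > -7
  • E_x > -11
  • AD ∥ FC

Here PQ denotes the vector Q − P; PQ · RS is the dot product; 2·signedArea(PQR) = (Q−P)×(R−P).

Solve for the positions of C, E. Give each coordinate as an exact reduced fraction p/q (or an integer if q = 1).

C = (-7/6, -73/12)
E = (-31/3, -2/3)

1. C_x = -7/6  [FA ∥ CD ∩ AD ∥ FC]
2. C_y = -73/12  [FA ∥ CD ∩ AD ∥ FC]
   → C = (-7/6, -73/12)
3. E_x = -31/3  [E is the midpoint of FA]
4. E_y = -2/3  [E is the midpoint of FA]
   → E = (-31/3, -2/3)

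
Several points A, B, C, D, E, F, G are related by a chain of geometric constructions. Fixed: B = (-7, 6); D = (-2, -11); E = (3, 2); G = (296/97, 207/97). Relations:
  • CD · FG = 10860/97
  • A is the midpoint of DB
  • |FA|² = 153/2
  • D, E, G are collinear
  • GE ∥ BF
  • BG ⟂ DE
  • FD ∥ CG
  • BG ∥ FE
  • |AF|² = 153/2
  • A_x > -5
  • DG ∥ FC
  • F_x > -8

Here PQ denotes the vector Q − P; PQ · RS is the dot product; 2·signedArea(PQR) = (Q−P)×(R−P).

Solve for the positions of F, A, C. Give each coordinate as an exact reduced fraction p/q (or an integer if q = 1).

1. F_x = -684/97  [BG ∥ FE ∩ GE ∥ BF]
2. F_y = 569/97  [BG ∥ FE ∩ GE ∥ BF]
   → F = (-684/97, 569/97)
3. A_x = -9/2  [A is the midpoint of DB]
4. A_y = -5/2  [A is the midpoint of DB]
   → A = (-9/2, -5/2)
5. C_x = -2  [FD ∥ CG ∩ DG ∥ FC]
6. C_y = 19  [FD ∥ CG ∩ DG ∥ FC]
   → C = (-2, 19)

A = (-9/2, -5/2)
C = (-2, 19)
F = (-684/97, 569/97)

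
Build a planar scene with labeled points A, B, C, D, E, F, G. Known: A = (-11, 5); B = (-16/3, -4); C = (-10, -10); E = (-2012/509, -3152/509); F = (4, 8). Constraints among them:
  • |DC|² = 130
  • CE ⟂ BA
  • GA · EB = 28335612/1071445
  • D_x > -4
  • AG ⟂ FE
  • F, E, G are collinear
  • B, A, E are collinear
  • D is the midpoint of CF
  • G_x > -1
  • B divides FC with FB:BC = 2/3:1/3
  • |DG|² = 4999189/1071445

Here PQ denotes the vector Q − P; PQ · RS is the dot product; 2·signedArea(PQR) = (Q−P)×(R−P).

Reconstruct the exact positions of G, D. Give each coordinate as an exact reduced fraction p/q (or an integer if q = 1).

1. G_x = -925514/1071445  [F, E, G are collinear ∩ AG ⟂ FE]
2. G_y = -728437/1071445  [F, E, G are collinear ∩ AG ⟂ FE]
   → G = (-925514/1071445, -728437/1071445)
3. D_x = -3  [D is the midpoint of CF]
4. D_y = -1  [D is the midpoint of CF]
   → D = (-3, -1)

D = (-3, -1)
G = (-925514/1071445, -728437/1071445)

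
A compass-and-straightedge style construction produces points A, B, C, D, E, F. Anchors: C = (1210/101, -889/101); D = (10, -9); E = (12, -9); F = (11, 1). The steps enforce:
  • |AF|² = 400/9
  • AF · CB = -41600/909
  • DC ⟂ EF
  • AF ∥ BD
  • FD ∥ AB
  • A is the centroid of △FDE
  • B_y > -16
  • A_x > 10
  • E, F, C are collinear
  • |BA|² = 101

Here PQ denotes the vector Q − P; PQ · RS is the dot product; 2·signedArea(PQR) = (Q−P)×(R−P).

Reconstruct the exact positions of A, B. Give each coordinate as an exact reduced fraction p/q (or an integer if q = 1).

1. A_x = 11  [A is the centroid of △FDE]
2. A_y = -17/3  [A is the centroid of △FDE]
   → A = (11, -17/3)
3. B_x = 10  [AF ∥ BD ∩ FD ∥ AB]
4. B_y = -47/3  [AF ∥ BD ∩ FD ∥ AB]
   → B = (10, -47/3)

A = (11, -17/3)
B = (10, -47/3)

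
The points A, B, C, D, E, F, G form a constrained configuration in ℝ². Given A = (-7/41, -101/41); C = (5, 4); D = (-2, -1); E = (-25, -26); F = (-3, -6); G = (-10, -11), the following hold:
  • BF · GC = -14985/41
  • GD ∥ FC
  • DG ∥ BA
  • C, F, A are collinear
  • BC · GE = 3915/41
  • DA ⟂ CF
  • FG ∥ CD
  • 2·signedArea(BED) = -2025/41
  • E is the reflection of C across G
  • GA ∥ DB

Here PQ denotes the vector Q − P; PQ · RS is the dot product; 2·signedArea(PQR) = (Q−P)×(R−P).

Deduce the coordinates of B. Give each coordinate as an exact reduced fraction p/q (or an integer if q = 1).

B = (321/41, 309/41)

1. B_x = 321/41  [DG ∥ BA ∩ GA ∥ DB]
2. B_y = 309/41  [DG ∥ BA ∩ GA ∥ DB]
   → B = (321/41, 309/41)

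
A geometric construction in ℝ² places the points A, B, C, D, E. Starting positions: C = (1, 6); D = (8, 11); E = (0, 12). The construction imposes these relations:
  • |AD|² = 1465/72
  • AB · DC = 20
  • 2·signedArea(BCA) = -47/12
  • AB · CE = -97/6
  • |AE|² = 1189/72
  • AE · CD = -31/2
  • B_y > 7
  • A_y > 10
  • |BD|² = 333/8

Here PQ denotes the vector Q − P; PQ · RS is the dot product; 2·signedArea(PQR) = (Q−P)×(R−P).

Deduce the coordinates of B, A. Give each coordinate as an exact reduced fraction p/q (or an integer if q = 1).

1. A_x = 43/12  [line -7·x + -5·y + 151/2 = 0 ∩ |AD|² = 1465/72]
2. A_y = 121/12  [line -7·x + -5·y + 151/2 = 0 ∩ |AD|² = 1465/72]
   → A = (43/12, 121/12)
3. B_x = 11/4  [2·signedArea(BCA) = -47/12 ∩ AB · DC = 20]
4. B_y = 29/4  [2·signedArea(BCA) = -47/12 ∩ AB · DC = 20]
   → B = (11/4, 29/4)

A = (43/12, 121/12)
B = (11/4, 29/4)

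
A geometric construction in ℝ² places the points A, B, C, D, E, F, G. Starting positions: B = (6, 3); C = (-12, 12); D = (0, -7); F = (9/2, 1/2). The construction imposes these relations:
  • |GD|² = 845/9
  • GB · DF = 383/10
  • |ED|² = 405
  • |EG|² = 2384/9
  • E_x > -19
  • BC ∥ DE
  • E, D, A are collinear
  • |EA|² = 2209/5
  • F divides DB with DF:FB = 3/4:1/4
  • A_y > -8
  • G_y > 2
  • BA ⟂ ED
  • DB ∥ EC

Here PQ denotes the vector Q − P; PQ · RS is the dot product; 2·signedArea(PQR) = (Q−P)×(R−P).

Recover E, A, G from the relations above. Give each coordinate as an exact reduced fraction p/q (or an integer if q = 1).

1. E_x = -18  [DB ∥ EC ∩ BC ∥ DE]
2. E_y = 2  [DB ∥ EC ∩ BC ∥ DE]
   → E = (-18, 2)
3. A_x = 4/5  [E, D, A are collinear ∩ BA ⟂ ED]
4. A_y = -37/5  [E, D, A are collinear ∩ BA ⟂ ED]
   → A = (4/5, -37/5)
5. G_x = -26/15  [line -9/2·x + -15/2·y + 56/5 = 0 ∩ |GD|² = 845/9]
6. G_y = 38/15  [line -9/2·x + -15/2·y + 56/5 = 0 ∩ |GD|² = 845/9]
   → G = (-26/15, 38/15)

A = (4/5, -37/5)
E = (-18, 2)
G = (-26/15, 38/15)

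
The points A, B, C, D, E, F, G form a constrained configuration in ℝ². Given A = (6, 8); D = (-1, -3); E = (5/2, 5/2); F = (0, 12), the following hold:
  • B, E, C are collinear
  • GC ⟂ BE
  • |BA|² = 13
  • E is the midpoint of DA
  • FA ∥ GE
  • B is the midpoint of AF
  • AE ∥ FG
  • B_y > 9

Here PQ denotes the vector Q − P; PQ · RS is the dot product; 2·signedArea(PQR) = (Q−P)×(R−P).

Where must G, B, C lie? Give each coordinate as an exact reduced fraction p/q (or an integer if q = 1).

1. G_x = -7/2  [FA ∥ GE ∩ AE ∥ FG]
2. G_y = 13/2  [FA ∥ GE ∩ AE ∥ FG]
   → G = (-7/2, 13/2)
3. B_x = 3  [B is the midpoint of AF]
4. B_y = 10  [B is the midpoint of AF]
   → B = (3, 10)
5. C_x = 619/226  [B, E, C are collinear ∩ GC ⟂ BE]
6. C_y = 1375/226  [B, E, C are collinear ∩ GC ⟂ BE]
   → C = (619/226, 1375/226)

B = (3, 10)
C = (619/226, 1375/226)
G = (-7/2, 13/2)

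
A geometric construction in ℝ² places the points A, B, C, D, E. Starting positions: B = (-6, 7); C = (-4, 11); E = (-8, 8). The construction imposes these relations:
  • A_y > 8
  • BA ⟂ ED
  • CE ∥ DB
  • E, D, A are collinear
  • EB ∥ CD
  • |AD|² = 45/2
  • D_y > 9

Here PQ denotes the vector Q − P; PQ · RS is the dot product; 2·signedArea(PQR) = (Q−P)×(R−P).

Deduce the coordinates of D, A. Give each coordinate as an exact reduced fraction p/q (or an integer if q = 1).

1. D_x = -2  [CE ∥ DB ∩ EB ∥ CD]
2. D_y = 10  [CE ∥ DB ∩ EB ∥ CD]
   → D = (-2, 10)
3. A_x = -13/2  [E, D, A are collinear ∩ BA ⟂ ED]
4. A_y = 17/2  [E, D, A are collinear ∩ BA ⟂ ED]
   → A = (-13/2, 17/2)

A = (-13/2, 17/2)
D = (-2, 10)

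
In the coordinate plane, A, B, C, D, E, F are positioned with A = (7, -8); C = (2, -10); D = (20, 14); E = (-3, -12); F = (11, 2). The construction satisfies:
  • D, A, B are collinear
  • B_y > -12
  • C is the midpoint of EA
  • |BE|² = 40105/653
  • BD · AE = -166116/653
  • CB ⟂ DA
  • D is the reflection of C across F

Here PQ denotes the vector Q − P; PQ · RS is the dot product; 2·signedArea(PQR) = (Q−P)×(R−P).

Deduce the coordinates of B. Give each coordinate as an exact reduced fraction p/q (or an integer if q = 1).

B = (3154/653, -7622/653)

1. B_x = 3154/653  [D, A, B are collinear ∩ CB ⟂ DA]
2. B_y = -7622/653  [D, A, B are collinear ∩ CB ⟂ DA]
   → B = (3154/653, -7622/653)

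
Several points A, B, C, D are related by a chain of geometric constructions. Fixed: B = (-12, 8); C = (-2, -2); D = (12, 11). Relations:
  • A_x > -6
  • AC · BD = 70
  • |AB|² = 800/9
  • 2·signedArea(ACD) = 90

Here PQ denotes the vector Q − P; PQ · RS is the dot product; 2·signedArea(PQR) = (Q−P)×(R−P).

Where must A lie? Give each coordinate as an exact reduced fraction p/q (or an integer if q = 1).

A = (-16/3, 4/3)

1. A_x = -16/3  [AC · BD = 70 ∩ 2·signedArea(ACD) = 90]
2. A_y = 4/3  [AC · BD = 70 ∩ 2·signedArea(ACD) = 90]
   → A = (-16/3, 4/3)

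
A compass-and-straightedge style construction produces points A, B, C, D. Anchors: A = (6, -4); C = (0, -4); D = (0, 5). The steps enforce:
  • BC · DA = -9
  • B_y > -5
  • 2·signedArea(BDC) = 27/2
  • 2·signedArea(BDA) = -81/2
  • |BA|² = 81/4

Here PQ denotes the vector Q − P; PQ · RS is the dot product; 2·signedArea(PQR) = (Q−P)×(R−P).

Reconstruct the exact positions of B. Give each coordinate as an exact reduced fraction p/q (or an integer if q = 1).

B = (3/2, -4)

1. B_x = 3/2  [2·signedArea(BDA) = -81/2 ∩ BC · DA = -9]
2. B_y = -4  [2·signedArea(BDA) = -81/2 ∩ BC · DA = -9]
   → B = (3/2, -4)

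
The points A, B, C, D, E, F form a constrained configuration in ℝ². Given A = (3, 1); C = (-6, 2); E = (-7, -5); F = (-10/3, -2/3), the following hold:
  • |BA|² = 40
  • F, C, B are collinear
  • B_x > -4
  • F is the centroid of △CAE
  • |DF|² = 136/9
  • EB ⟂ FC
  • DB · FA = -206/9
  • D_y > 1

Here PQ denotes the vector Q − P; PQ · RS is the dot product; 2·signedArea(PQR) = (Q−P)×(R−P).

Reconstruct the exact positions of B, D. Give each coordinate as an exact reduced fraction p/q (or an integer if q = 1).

1. B_x = -3  [F, C, B are collinear ∩ EB ⟂ FC]
2. B_y = -1  [F, C, B are collinear ∩ EB ⟂ FC]
   → B = (-3, -1)
3. D_x = 0  [line -19/3·x + -5/3·y + 20/9 = 0 ∩ |DF|² = 136/9]
4. D_y = 4/3  [line -19/3·x + -5/3·y + 20/9 = 0 ∩ |DF|² = 136/9]
   → D = (0, 4/3)

B = (-3, -1)
D = (0, 4/3)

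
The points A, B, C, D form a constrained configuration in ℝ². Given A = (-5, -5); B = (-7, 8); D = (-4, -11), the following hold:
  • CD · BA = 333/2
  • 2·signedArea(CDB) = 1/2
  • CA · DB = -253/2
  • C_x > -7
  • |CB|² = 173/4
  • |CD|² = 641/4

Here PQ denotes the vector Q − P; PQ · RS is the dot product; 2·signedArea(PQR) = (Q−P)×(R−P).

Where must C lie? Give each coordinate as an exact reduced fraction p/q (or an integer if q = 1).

1. C_x = -6  [CD · BA = 333/2 ∩ CA · DB = -253/2]
2. C_y = 3/2  [CD · BA = 333/2 ∩ CA · DB = -253/2]
   → C = (-6, 3/2)

C = (-6, 3/2)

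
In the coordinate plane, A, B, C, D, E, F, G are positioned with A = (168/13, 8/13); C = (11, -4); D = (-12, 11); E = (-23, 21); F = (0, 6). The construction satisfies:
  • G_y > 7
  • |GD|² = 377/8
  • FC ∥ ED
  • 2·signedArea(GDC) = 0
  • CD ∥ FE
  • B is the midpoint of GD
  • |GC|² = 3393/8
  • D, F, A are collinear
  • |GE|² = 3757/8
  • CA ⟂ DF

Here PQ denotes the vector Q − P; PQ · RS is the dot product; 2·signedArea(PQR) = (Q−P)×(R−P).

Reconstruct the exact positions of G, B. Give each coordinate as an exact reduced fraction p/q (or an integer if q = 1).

1. G_x = -25/4  [line 15·x + 23·y + -73 = 0 ∩ |GC|² = 3393/8]
2. G_y = 29/4  [line 15·x + 23·y + -73 = 0 ∩ |GC|² = 3393/8]
   → G = (-25/4, 29/4)
3. B_x = -73/8  [B is the midpoint of GD]
4. B_y = 73/8  [B is the midpoint of GD]
   → B = (-73/8, 73/8)

B = (-73/8, 73/8)
G = (-25/4, 29/4)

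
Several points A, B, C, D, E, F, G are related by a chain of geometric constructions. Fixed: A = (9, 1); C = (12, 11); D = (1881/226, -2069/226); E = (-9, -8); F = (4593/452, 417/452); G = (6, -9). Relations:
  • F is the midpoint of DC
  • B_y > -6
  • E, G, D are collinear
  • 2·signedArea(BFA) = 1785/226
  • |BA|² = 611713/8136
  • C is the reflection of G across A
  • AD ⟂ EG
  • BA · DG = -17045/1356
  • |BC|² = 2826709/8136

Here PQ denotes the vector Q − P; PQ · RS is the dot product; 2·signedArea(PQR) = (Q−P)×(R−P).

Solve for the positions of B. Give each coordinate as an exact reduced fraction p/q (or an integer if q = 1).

1. B_x = 1429/452  [2·signedArea(BFA) = 1785/226 ∩ BA · DG = -17045/1356]
2. B_y = -7337/1356  [2·signedArea(BFA) = 1785/226 ∩ BA · DG = -17045/1356]
   → B = (1429/452, -7337/1356)

B = (1429/452, -7337/1356)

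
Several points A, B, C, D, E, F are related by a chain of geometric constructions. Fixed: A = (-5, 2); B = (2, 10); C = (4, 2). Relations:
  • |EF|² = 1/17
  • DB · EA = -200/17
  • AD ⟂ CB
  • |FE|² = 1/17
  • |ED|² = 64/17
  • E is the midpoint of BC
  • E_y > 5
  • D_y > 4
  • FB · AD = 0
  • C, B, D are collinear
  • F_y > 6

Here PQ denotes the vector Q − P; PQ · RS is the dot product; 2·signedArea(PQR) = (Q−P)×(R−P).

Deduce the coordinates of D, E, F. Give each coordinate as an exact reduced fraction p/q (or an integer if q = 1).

1. D_x = 59/17  [C, B, D are collinear ∩ AD ⟂ CB]
2. D_y = 70/17  [C, B, D are collinear ∩ AD ⟂ CB]
   → D = (59/17, 70/17)
3. E_x = 3  [E is the midpoint of BC]
4. E_y = 6  [E is the midpoint of BC]
   → E = (3, 6)
5. F_x = 50/17  [line -144/17·x + -36/17·y + 648/17 = 0 ∩ |FE|² = 1/17]
6. F_y = 106/17  [line -144/17·x + -36/17·y + 648/17 = 0 ∩ |FE|² = 1/17]
   → F = (50/17, 106/17)

D = (59/17, 70/17)
E = (3, 6)
F = (50/17, 106/17)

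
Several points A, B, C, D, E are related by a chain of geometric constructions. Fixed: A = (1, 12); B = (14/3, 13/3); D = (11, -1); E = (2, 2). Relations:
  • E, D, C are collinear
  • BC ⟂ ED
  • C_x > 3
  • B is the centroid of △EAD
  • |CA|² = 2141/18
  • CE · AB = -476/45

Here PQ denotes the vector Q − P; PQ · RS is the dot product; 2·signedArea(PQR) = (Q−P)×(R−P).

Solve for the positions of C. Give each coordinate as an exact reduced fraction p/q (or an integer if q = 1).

C = (37/10, 43/30)

1. C_x = 37/10  [E, D, C are collinear ∩ BC ⟂ ED]
2. C_y = 43/30  [E, D, C are collinear ∩ BC ⟂ ED]
   → C = (37/10, 43/30)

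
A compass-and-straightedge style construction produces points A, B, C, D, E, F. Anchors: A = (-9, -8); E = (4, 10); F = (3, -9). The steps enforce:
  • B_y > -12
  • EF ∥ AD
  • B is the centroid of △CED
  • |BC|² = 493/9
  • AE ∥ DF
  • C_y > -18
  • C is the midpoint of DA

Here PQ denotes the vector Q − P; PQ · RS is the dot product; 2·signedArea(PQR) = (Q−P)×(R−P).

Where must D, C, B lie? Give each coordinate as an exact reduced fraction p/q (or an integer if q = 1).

B = (-31/6, -23/2)
C = (-19/2, -35/2)
D = (-10, -27)

1. D_x = -10  [AE ∥ DF ∩ EF ∥ AD]
2. D_y = -27  [AE ∥ DF ∩ EF ∥ AD]
   → D = (-10, -27)
3. C_x = -19/2  [C is the midpoint of DA]
4. C_y = -35/2  [C is the midpoint of DA]
   → C = (-19/2, -35/2)
5. B_x = -31/6  [B is the centroid of △CED]
6. B_y = -23/2  [B is the centroid of △CED]
   → B = (-31/6, -23/2)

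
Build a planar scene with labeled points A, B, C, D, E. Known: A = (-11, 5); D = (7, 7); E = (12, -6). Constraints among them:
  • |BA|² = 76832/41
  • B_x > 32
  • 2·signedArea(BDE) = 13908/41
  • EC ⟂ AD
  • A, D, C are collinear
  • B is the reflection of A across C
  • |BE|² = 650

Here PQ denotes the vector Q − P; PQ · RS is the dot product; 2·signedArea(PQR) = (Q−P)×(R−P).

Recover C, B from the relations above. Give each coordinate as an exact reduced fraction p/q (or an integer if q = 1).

1. C_x = 431/41  [A, D, C are collinear ∩ EC ⟂ AD]
2. C_y = 303/41  [A, D, C are collinear ∩ EC ⟂ AD]
   → C = (431/41, 303/41)
3. B_x = 1313/41  [B is the reflection of A across C]
4. B_y = 401/41  [B is the reflection of A across C]
   → B = (1313/41, 401/41)

B = (1313/41, 401/41)
C = (431/41, 303/41)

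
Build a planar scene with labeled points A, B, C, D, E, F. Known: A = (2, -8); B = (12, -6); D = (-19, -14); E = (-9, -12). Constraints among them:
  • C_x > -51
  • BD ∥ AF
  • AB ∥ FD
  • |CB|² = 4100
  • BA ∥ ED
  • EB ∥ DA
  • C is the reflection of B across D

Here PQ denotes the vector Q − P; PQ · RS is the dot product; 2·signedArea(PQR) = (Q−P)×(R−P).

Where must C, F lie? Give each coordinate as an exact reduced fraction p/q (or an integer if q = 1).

C = (-50, -22)
F = (-29, -16)

1. C_x = -50  [C is the reflection of B across D]
2. C_y = -22  [C is the reflection of B across D]
   → C = (-50, -22)
3. F_x = -29  [AB ∥ FD ∩ BD ∥ AF]
4. F_y = -16  [AB ∥ FD ∩ BD ∥ AF]
   → F = (-29, -16)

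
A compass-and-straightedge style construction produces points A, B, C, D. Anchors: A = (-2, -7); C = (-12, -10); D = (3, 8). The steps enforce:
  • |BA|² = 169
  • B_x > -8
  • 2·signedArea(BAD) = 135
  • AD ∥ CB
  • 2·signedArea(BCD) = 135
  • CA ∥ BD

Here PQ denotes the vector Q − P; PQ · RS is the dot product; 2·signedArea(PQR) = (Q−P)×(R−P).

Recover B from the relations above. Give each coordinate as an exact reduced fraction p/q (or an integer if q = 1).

B = (-7, 5)

1. B_x = -7  [CA ∥ BD ∩ AD ∥ CB]
2. B_y = 5  [CA ∥ BD ∩ AD ∥ CB]
   → B = (-7, 5)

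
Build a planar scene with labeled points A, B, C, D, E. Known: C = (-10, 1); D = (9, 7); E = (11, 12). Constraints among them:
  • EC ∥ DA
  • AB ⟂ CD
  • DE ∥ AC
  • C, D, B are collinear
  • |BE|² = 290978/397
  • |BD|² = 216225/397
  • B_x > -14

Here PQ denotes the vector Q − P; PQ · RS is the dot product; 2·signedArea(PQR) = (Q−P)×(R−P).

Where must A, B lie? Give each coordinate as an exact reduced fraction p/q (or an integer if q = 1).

A = (-12, -4)
B = (-5262/397, -11/397)

1. A_x = -12  [DE ∥ AC ∩ EC ∥ DA]
2. A_y = -4  [DE ∥ AC ∩ EC ∥ DA]
   → A = (-12, -4)
3. B_x = -5262/397  [C, D, B are collinear ∩ AB ⟂ CD]
4. B_y = -11/397  [C, D, B are collinear ∩ AB ⟂ CD]
   → B = (-5262/397, -11/397)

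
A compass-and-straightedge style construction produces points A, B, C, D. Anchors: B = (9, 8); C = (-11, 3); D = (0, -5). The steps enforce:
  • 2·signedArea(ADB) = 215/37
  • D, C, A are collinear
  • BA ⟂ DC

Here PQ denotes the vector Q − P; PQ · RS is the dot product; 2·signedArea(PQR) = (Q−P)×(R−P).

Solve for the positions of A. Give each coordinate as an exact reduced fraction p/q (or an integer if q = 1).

1. A_x = -11/37  [D, C, A are collinear ∩ BA ⟂ DC]
2. A_y = -177/37  [D, C, A are collinear ∩ BA ⟂ DC]
   → A = (-11/37, -177/37)

A = (-11/37, -177/37)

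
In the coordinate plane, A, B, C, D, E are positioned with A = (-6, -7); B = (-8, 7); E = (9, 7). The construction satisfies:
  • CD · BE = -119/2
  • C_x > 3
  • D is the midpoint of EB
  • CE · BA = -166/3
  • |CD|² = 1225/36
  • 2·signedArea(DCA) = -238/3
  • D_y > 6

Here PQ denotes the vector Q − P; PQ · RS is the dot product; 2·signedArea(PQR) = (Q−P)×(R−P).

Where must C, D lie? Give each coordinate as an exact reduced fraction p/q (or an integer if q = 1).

1. D_x = 1/2  [D is the midpoint of EB]
2. D_y = 7  [D is the midpoint of EB]
   → D = (1/2, 7)
3. C_x = 4  [CE · BA = -166/3 ∩ 2·signedArea(DCA) = -238/3]
4. C_y = 7/3  [CE · BA = -166/3 ∩ 2·signedArea(DCA) = -238/3]
   → C = (4, 7/3)

C = (4, 7/3)
D = (1/2, 7)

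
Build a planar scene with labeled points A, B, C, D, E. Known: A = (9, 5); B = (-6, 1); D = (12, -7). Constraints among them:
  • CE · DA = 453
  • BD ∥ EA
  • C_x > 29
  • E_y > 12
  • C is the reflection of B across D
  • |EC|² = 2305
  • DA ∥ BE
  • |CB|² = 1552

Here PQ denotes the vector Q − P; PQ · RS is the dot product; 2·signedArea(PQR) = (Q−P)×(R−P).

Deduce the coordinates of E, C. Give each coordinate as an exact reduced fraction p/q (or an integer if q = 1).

C = (30, -15)
E = (-9, 13)

1. E_x = -9  [BD ∥ EA ∩ DA ∥ BE]
2. E_y = 13  [BD ∥ EA ∩ DA ∥ BE]
   → E = (-9, 13)
3. C_x = 30  [C is the reflection of B across D]
4. C_y = -15  [C is the reflection of B across D]
   → C = (30, -15)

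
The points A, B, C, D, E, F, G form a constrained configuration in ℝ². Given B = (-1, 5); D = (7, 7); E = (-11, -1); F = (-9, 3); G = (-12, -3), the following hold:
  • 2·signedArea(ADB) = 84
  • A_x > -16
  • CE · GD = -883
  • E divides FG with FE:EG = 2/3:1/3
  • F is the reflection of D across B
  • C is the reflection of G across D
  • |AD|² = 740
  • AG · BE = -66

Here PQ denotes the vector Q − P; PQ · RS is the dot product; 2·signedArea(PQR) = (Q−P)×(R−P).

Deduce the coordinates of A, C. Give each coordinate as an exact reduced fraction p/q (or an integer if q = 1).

A = (-15, -9)
C = (26, 17)

1. A_x = -15  [2·signedArea(ADB) = 84 ∩ AG · BE = -66]
2. A_y = -9  [2·signedArea(ADB) = 84 ∩ AG · BE = -66]
   → A = (-15, -9)
3. C_x = 26  [C is the reflection of G across D]
4. C_y = 17  [C is the reflection of G across D]
   → C = (26, 17)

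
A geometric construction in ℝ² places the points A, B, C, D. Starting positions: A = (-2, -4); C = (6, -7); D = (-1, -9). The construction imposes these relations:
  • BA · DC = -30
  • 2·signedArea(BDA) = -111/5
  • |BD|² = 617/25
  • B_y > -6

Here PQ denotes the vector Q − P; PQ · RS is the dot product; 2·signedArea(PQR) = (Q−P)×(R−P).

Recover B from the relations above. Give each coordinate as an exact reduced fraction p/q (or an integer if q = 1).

1. B_x = 14/5  [BA · DC = -30 ∩ 2·signedArea(BDA) = -111/5]
2. B_y = -29/5  [BA · DC = -30 ∩ 2·signedArea(BDA) = -111/5]
   → B = (14/5, -29/5)

B = (14/5, -29/5)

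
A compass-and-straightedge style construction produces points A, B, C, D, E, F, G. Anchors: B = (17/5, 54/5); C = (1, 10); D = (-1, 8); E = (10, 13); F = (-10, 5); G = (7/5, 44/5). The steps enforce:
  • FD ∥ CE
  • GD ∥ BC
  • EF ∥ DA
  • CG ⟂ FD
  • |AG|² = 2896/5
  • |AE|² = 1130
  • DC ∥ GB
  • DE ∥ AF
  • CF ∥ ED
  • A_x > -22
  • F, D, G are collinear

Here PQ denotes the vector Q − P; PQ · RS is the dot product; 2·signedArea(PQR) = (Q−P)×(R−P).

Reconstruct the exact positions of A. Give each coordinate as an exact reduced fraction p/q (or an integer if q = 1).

A = (-21, 0)

1. A_x = -21  [DE ∥ AF ∩ EF ∥ DA]
2. A_y = 0  [DE ∥ AF ∩ EF ∥ DA]
   → A = (-21, 0)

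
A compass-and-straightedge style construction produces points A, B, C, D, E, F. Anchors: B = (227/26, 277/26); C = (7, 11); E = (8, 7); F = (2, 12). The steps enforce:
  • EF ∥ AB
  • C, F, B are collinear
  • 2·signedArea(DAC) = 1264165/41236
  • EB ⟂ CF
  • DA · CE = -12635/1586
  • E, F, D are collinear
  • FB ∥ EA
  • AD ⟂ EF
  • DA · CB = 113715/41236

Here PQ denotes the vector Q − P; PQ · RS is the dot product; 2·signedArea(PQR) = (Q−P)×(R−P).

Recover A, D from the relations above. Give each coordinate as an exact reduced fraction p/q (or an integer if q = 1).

1. A_x = 383/26  [EF ∥ AB ∩ FB ∥ EA]
2. A_y = 147/26  [EF ∥ AB ∩ FB ∥ EA]
   → A = (383/26, 147/26)
3. D_x = 10019/793  [E, F, D are collinear ∩ AD ⟂ EF]
4. D_y = 4977/1586  [E, F, D are collinear ∩ AD ⟂ EF]
   → D = (10019/793, 4977/1586)

A = (383/26, 147/26)
D = (10019/793, 4977/1586)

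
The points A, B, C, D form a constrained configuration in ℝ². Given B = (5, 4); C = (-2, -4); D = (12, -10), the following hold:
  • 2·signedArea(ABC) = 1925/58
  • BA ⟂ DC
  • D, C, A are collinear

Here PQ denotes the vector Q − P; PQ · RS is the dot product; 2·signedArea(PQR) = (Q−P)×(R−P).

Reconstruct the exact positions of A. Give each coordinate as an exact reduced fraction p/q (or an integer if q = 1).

A = (59/58, -307/58)

1. A_x = 59/58  [D, C, A are collinear ∩ BA ⟂ DC]
2. A_y = -307/58  [D, C, A are collinear ∩ BA ⟂ DC]
   → A = (59/58, -307/58)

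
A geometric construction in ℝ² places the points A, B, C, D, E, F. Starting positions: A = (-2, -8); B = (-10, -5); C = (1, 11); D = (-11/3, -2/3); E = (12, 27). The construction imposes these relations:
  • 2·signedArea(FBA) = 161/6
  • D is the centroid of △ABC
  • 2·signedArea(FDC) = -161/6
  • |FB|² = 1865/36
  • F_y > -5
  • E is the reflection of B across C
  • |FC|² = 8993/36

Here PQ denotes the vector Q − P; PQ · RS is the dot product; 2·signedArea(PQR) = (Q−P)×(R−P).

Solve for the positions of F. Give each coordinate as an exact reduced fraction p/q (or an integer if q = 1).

F = (-17/6, -13/3)

1. F_x = -17/6  [2·signedArea(FBA) = 161/6 ∩ 2·signedArea(FDC) = -161/6]
2. F_y = -13/3  [2·signedArea(FBA) = 161/6 ∩ 2·signedArea(FDC) = -161/6]
   → F = (-17/6, -13/3)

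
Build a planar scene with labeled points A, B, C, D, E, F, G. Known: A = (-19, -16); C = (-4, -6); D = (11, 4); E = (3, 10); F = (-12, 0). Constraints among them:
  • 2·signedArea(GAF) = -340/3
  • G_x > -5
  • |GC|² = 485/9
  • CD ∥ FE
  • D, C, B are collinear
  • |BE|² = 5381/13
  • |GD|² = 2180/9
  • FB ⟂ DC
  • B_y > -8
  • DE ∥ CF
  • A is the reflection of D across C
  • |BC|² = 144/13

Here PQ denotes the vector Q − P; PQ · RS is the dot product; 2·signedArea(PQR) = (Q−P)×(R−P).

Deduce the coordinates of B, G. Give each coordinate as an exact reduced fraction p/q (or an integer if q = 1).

B = (-88/13, -102/13)
G = (-13/3, 4/3)

1. B_x = -88/13  [D, C, B are collinear ∩ FB ⟂ DC]
2. B_y = -102/13  [D, C, B are collinear ∩ FB ⟂ DC]
   → B = (-88/13, -102/13)
3. G_x = -13/3  [line -16·x + 7·y + -236/3 = 0 ∩ |GC|² = 485/9]
4. G_y = 4/3  [line -16·x + 7·y + -236/3 = 0 ∩ |GC|² = 485/9]
   → G = (-13/3, 4/3)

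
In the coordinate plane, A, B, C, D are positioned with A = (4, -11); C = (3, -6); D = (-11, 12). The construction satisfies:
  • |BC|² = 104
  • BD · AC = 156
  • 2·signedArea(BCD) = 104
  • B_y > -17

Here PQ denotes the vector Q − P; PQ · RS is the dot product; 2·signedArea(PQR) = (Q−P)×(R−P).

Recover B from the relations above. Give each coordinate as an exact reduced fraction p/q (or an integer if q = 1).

B = (5, -16)

1. B_x = 5  [BD · AC = 156 ∩ 2·signedArea(BCD) = 104]
2. B_y = -16  [BD · AC = 156 ∩ 2·signedArea(BCD) = 104]
   → B = (5, -16)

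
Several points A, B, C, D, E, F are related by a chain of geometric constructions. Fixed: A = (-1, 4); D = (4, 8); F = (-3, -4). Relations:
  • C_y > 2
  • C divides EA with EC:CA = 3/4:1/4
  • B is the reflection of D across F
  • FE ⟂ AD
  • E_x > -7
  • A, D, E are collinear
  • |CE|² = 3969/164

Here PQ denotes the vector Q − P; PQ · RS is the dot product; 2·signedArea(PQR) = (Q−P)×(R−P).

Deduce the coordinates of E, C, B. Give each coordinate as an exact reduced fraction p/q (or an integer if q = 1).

1. E_x = -251/41  [A, D, E are collinear ∩ FE ⟂ AD]
2. E_y = -4/41  [A, D, E are collinear ∩ FE ⟂ AD]
   → E = (-251/41, -4/41)
3. C_x = -187/82  [C divides EA with EC:CA = 3/4:1/4]
4. C_y = 122/41  [C divides EA with EC:CA = 3/4:1/4]
   → C = (-187/82, 122/41)
5. B_x = -10  [B is the reflection of D across F]
6. B_y = -16  [B is the reflection of D across F]
   → B = (-10, -16)

B = (-10, -16)
C = (-187/82, 122/41)
E = (-251/41, -4/41)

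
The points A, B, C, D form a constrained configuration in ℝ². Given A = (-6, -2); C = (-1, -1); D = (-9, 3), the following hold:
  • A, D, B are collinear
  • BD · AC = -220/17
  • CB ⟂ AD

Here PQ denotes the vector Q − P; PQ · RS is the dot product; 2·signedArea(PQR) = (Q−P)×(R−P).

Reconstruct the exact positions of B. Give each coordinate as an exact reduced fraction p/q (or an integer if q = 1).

B = (-87/17, -59/17)

1. B_x = -87/17  [A, D, B are collinear ∩ CB ⟂ AD]
2. B_y = -59/17  [A, D, B are collinear ∩ CB ⟂ AD]
   → B = (-87/17, -59/17)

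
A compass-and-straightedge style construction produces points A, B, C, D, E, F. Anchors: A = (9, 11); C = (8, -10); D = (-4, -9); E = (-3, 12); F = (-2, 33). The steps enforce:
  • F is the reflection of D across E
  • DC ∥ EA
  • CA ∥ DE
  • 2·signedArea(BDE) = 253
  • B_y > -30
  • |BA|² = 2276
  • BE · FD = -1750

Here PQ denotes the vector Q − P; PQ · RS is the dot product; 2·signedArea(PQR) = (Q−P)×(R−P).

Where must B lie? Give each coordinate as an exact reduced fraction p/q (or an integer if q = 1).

1. B_x = -17  [2·signedArea(BDE) = 253 ∩ BE · FD = -1750]
2. B_y = -29  [2·signedArea(BDE) = 253 ∩ BE · FD = -1750]
   → B = (-17, -29)

B = (-17, -29)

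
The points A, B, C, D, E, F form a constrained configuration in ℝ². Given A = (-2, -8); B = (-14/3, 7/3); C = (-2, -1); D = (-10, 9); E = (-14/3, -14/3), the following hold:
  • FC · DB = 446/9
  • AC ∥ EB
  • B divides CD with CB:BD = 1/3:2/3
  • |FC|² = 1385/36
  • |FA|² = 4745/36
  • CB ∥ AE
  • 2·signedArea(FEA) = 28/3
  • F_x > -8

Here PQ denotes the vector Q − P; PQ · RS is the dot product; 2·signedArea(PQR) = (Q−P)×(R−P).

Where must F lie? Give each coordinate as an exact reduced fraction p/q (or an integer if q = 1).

1. F_x = -22/3  [FC · DB = 446/9 ∩ 2·signedArea(FEA) = 28/3]
2. F_y = 13/6  [FC · DB = 446/9 ∩ 2·signedArea(FEA) = 28/3]
   → F = (-22/3, 13/6)

F = (-22/3, 13/6)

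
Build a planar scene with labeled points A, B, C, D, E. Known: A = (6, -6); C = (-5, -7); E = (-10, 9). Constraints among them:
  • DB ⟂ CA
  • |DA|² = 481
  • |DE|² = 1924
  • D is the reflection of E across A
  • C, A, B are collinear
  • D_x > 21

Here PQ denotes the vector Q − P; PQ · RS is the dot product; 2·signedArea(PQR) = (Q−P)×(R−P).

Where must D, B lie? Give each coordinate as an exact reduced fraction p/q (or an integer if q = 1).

B = (2503/122, -571/122)
D = (22, -21)

1. D_x = 22  [D is the reflection of E across A]
2. D_y = -21  [D is the reflection of E across A]
   → D = (22, -21)
3. B_x = 2503/122  [C, A, B are collinear ∩ DB ⟂ CA]
4. B_y = -571/122  [C, A, B are collinear ∩ DB ⟂ CA]
   → B = (2503/122, -571/122)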